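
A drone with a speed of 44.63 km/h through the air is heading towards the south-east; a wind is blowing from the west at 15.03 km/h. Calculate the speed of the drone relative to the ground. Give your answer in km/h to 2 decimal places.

Taking east as x and north as y: velocity relative to the air = (31.558, -31.558) km/h; the air relative to ground = (15.030, 0.000) km/h.
Velocity relative to ground = (31.558, -31.558) + (15.030, 0.000) = (46.588, -31.558) km/h.
Speed = |(46.588, -31.558)| = 56.271 km/h.

56.27 km/h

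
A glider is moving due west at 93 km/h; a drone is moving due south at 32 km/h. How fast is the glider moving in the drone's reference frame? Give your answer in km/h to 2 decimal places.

Taking east as x and north as y: glider velocity = (-93.000, 0.000) km/h; drone velocity = (0.000, -32.000) km/h.
Velocity of glider relative to drone = (-93.000, 0.000) − (0.000, -32.000) = (-93.000, 32.000) km/h.
Magnitude = |(-93.000, 32.000)| = 98.351 km/h.

98.35 km/h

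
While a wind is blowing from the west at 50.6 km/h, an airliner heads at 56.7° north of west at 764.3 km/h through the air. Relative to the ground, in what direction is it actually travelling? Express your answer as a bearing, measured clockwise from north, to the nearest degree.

330°

Taking east as x and north as y: velocity relative to the air = (-419.618, 638.808) km/h; the air relative to ground = (50.600, 0.000) km/h.
Velocity relative to ground = (-419.618, 638.808) + (50.600, 0.000) = (-369.018, 638.808) km/h.
Bearing = atan2(-369.02, 638.81) = 329.99° clockwise from north.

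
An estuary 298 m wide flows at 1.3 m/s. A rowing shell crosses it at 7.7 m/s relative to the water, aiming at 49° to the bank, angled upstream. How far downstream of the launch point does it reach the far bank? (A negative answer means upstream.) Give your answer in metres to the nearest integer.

Perpendicular speed = 5.811 m/s; crossing time = 298 / 5.811 = 51.280 s.
Net downstream speed = -3.752 m/s.
Drift = -3.752 × 51.280 = -192.384 m (upstream).

-192 m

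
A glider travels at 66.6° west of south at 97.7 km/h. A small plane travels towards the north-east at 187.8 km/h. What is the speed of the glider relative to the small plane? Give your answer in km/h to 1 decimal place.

281.0 km/h

Taking east as x and north as y: glider velocity = (-89.665, -38.801) km/h; small plane velocity = (132.795, 132.795) km/h.
Velocity of glider relative to small plane = (-89.665, -38.801) − (132.795, 132.795) = (-222.459, -171.596) km/h.
Magnitude = |(-222.459, -171.596)| = 280.951 km/h.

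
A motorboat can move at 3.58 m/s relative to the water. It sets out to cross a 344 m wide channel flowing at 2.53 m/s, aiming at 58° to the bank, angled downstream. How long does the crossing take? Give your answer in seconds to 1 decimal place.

113.3 s

The component of the motorboat's velocity perpendicular to the bank is 3.58 × sin 58° = 3.036 m/s.
The flow acts along the bank and has no component across it.
Time = 344 / 3.036 = 113.307 s.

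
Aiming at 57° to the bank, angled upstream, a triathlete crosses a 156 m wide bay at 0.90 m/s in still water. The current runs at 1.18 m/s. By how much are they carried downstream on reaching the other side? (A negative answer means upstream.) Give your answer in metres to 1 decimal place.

142.6 m

Perpendicular speed = 0.755 m/s; crossing time = 156 / 0.755 = 206.676 s.
Net downstream speed = 0.690 m/s.
Drift = 0.690 × 206.676 = 142.570 m (downstream).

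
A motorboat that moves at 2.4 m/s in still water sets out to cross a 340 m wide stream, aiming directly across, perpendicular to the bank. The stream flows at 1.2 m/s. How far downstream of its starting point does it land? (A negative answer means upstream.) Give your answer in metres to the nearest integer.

Perpendicular speed = 2.400 m/s; crossing time = 340 / 2.400 = 141.667 s.
Net downstream speed = 1.200 m/s.
Drift = 1.200 × 141.667 = 170.000 m (downstream).

170 m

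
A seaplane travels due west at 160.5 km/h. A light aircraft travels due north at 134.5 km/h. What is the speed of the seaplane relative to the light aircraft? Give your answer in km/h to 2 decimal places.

Taking east as x and north as y: seaplane velocity = (-160.500, 0.000) km/h; light aircraft velocity = (0.000, 134.500) km/h.
Velocity of seaplane relative to light aircraft = (-160.500, 0.000) − (0.000, 134.500) = (-160.500, -134.500) km/h.
Magnitude = |(-160.500, -134.500)| = 209.405 km/h.

209.41 km/h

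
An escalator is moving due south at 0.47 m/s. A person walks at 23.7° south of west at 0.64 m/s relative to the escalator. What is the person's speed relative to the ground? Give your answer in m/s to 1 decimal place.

0.9 m/s

Taking east as x and north as y: escalator velocity = (0.000, -0.470) m/s; person velocity relative to escalator = (-0.586, -0.257) m/s.
Velocity relative to ground = (0.000, -0.470) + (-0.586, -0.257) = (-0.586, -0.727) m/s.
Speed = |(-0.586, -0.727)| = 0.934 m/s.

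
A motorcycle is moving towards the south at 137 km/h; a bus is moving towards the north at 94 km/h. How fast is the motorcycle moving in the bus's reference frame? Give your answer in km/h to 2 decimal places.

Taking east as x and north as y: motorcycle velocity = (0.000, -137.000) km/h; bus velocity = (0.000, 94.000) km/h.
Velocity of motorcycle relative to bus = (0.000, -137.000) − (0.000, 94.000) = (0.000, -231.000) km/h.
Magnitude = |(0.000, -231.000)| = 231.000 km/h.

231.00 km/h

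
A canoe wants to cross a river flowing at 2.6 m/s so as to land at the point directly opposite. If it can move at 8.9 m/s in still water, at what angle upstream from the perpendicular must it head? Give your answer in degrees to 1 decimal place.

To cancel the current, the upstream component of the canoe's velocity must equal the flow: 8.9 sin θ = 2.6.
sin θ = 2.6 / 8.9 = 0.2921.
θ = arcsin(0.2921) = 16.986°.

17.0°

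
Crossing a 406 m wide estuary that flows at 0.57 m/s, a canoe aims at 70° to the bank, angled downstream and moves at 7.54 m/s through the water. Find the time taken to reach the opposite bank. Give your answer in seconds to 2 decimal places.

The component of the canoe's velocity perpendicular to the bank is 7.54 × sin 70° = 7.085 m/s.
The current is parallel to the bank, so it does not affect the crossing time.
Time = 406 / 7.085 = 57.302 s.

57.30 s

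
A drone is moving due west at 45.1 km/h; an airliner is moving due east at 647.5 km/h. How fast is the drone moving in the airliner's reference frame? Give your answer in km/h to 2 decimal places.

692.60 km/h

Taking east as x and north as y: drone velocity = (-45.100, 0.000) km/h; airliner velocity = (647.500, 0.000) km/h.
Velocity of drone relative to airliner = (-45.100, 0.000) − (647.500, 0.000) = (-692.600, 0.000) km/h.
Magnitude = |(-692.600, 0.000)| = 692.600 km/h.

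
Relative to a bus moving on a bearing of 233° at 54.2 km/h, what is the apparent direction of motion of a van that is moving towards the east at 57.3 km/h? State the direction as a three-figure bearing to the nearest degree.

Taking east as x and north as y: van velocity = (57.300, 0.000) km/h; bus velocity = (-43.286, -32.618) km/h.
Velocity of van relative to bus = (57.300, 0.000) − (-43.286, -32.618) = (100.586, 32.618) km/h.
Bearing = atan2(100.59, 32.62) = 72.03° clockwise from north.

072°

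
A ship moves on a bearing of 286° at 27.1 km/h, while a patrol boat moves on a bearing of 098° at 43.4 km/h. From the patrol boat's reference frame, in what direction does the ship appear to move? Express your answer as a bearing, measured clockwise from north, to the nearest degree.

Taking east as x and north as y: ship velocity = (-26.050, 7.470) km/h; patrol boat velocity = (42.978, -6.040) km/h.
Velocity of ship relative to patrol boat = (-26.050, 7.470) − (42.978, -6.040) = (-69.028, 13.510) km/h.
Bearing = atan2(-69.03, 13.51) = 281.07° clockwise from north.

281°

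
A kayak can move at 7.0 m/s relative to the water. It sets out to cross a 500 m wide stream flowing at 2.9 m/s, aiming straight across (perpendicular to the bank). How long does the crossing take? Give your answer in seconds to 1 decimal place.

71.4 s

The component of the kayak's velocity perpendicular to the bank is 7.0 m/s.
The flow acts along the bank and has no component across it.
Time = 500 / 7.000 = 71.429 s.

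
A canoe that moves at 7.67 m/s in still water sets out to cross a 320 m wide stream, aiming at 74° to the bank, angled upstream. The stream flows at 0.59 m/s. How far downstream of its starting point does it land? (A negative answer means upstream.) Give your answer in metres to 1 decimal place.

Perpendicular speed = 7.373 m/s; crossing time = 320 / 7.373 = 43.402 s.
Net downstream speed = -1.524 m/s.
Drift = -1.524 × 43.402 = -66.151 m (upstream).

-66.2 m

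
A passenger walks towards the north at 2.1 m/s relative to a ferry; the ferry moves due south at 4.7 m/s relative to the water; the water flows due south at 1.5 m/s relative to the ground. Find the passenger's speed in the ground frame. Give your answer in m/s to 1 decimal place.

4.1 m/s

In east/north components (m/s): passenger relative to ferry = (0.000, 2.100); ferry relative to water = (0.000, -4.700); water relative to ground = (0.000, -1.500).
Sum = (0.000, -4.100) m/s.
Speed = |(0.000, -4.100)| = 4.100 m/s.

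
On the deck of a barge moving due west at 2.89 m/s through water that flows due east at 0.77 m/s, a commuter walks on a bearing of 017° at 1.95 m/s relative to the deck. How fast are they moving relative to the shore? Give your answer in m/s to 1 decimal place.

In east/north components (m/s): commuter relative to barge = (0.570, 1.865); barge relative to water = (-2.890, 0.000); water relative to ground = (0.770, 0.000).
Sum = (-1.550, 1.865) m/s.
Speed = |(-1.550, 1.865)| = 2.425 m/s.

2.4 m/s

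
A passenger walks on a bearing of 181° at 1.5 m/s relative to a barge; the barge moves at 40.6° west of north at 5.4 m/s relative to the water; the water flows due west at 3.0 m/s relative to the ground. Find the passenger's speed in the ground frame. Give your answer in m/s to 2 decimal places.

7.04 m/s

In east/north components (m/s): passenger relative to barge = (-0.026, -1.500); barge relative to water = (-3.514, 4.100); water relative to ground = (-3.000, 0.000).
Sum = (-6.540, 2.600) m/s.
Speed = |(-6.540, 2.600)| = 7.038 m/s.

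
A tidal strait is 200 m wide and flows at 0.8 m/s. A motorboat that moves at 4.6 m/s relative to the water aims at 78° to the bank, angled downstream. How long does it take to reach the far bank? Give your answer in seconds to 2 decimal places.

44.45 s

The component of the motorboat's velocity perpendicular to the bank is 4.6 × sin 78° = 4.499 m/s.
Only the cross-stream component determines the crossing time; the current contributes nothing perpendicular to the bank.
Time = 200 / 4.499 = 44.450 s.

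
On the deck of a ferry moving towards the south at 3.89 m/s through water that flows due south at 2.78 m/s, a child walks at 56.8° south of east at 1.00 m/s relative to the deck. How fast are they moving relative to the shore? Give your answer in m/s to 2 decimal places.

In east/north components (m/s): child relative to ferry = (0.548, -0.837); ferry relative to water = (0.000, -3.890); water relative to ground = (0.000, -2.780).
Sum = (0.548, -7.507) m/s.
Speed = |(0.548, -7.507)| = 7.527 m/s.

7.53 m/s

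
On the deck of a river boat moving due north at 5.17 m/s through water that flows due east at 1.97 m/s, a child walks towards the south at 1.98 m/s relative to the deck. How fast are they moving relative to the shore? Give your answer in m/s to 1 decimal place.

In east/north components (m/s): child relative to river boat = (0.000, -1.980); river boat relative to water = (0.000, 5.170); water relative to ground = (1.970, 0.000).
Sum = (1.970, 3.190) m/s.
Speed = |(1.970, 3.190)| = 3.749 m/s.

3.7 m/s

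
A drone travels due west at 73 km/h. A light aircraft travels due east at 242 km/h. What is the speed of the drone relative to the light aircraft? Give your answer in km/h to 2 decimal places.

315.00 km/h

Taking east as x and north as y: drone velocity = (-73.000, 0.000) km/h; light aircraft velocity = (242.000, 0.000) km/h.
Velocity of drone relative to light aircraft = (-73.000, 0.000) − (242.000, 0.000) = (-315.000, 0.000) km/h.
Magnitude = |(-315.000, 0.000)| = 315.000 km/h.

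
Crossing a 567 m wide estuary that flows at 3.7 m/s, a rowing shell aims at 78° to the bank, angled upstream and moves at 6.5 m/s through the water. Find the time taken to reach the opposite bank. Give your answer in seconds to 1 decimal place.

89.2 s

The component of the rowing shell's velocity perpendicular to the bank is 6.5 × sin 78° = 6.358 m/s.
The flow acts along the bank and has no component across it.
Time = 567 / 6.358 = 89.180 s.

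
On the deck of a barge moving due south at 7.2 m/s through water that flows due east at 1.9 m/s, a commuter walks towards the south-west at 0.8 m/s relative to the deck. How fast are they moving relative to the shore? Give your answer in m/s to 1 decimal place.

7.9 m/s

In east/north components (m/s): commuter relative to barge = (-0.566, -0.566); barge relative to water = (0.000, -7.200); water relative to ground = (1.900, 0.000).
Sum = (1.334, -7.766) m/s.
Speed = |(1.334, -7.766)| = 7.879 m/s.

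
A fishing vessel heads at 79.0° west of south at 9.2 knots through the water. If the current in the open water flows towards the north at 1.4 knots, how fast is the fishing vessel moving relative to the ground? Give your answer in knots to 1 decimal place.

Taking east as x and north as y: velocity relative to the water = (-9.031, -1.755) knots; the water relative to ground = (0.000, 1.400) knots.
Velocity relative to ground = (-9.031, -1.755) + (0.000, 1.400) = (-9.031, -0.355) knots.
Speed = |(-9.031, -0.355)| = 9.038 knots.

9.0 knots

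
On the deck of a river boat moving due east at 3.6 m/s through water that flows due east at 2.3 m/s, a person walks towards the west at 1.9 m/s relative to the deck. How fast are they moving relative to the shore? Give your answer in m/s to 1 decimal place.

In east/north components (m/s): person relative to river boat = (-1.900, 0.000); river boat relative to water = (3.600, 0.000); water relative to ground = (2.300, 0.000).
Sum = (4.000, 0.000) m/s.
Speed = |(4.000, 0.000)| = 4.000 m/s.

4.0 m/s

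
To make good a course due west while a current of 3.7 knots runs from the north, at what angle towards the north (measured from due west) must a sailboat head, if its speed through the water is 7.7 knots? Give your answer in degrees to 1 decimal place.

The current pushes perpendicular to the desired track; the heading must have a component into the current equal to 3.7 knots: 7.7 sin θ = 3.7.
sin θ = 0.4805, so θ = 28.719°.

28.7°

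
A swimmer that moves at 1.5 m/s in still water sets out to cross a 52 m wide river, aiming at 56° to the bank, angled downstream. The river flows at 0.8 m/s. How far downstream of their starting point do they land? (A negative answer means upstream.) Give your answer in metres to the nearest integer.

Perpendicular speed = 1.244 m/s; crossing time = 52 / 1.244 = 41.816 s.
Net downstream speed = 1.639 m/s.
Drift = 1.639 × 41.816 = 68.527 m (downstream).

69 m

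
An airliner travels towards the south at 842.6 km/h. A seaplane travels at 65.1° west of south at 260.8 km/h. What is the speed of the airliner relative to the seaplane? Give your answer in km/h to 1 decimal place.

Taking east as x and north as y: airliner velocity = (0.000, -842.600) km/h; seaplane velocity = (-236.557, -109.806) km/h.
Velocity of airliner relative to seaplane = (0.000, -842.600) − (-236.557, -109.806) = (236.557, -732.794) km/h.
Magnitude = |(236.557, -732.794)| = 770.030 km/h.

770.0 km/h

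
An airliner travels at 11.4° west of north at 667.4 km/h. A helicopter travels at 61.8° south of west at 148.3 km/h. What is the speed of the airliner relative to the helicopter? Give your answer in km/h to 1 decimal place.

Taking east as x and north as y: airliner velocity = (-131.917, 654.233) km/h; helicopter velocity = (-70.079, -130.697) km/h.
Velocity of airliner relative to helicopter = (-131.917, 654.233) − (-70.079, -130.697) = (-61.837, 784.930) km/h.
Magnitude = |(-61.837, 784.930)| = 787.362 km/h.

787.4 km/h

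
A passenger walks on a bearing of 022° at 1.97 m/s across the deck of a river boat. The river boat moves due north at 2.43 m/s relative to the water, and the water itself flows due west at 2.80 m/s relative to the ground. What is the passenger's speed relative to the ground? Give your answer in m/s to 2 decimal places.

4.73 m/s

In east/north components (m/s): passenger relative to river boat = (0.738, 1.827); river boat relative to water = (0.000, 2.430); water relative to ground = (-2.800, 0.000).
Sum = (-2.062, 4.257) m/s.
Speed = |(-2.062, 4.257)| = 4.730 m/s.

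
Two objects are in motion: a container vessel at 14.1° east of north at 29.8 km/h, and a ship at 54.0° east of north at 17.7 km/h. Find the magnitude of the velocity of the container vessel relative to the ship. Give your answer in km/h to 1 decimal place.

Taking east as x and north as y: container vessel velocity = (7.260, 28.902) km/h; ship velocity = (14.320, 10.404) km/h.
Velocity of container vessel relative to ship = (7.260, 28.902) − (14.320, 10.404) = (-7.060, 18.498) km/h.
Magnitude = |(-7.060, 18.498)| = 19.800 km/h.

19.8 km/h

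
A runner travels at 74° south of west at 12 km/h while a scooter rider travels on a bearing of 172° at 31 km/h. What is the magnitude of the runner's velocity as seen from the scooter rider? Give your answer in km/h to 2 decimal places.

Taking east as x and north as y: runner velocity = (-3.308, -11.535) km/h; scooter rider velocity = (4.314, -30.698) km/h.
Velocity of runner relative to scooter rider = (-3.308, -11.535) − (4.314, -30.698) = (-7.622, 19.163) km/h.
Magnitude = |(-7.622, 19.163)| = 20.623 km/h.

20.62 km/h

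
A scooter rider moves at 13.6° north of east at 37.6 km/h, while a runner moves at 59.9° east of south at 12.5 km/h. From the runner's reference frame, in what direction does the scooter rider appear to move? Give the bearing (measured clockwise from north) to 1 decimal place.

Taking east as x and north as y: scooter rider velocity = (36.546, 8.841) km/h; runner velocity = (10.814, -6.269) km/h.
Velocity of scooter rider relative to runner = (36.546, 8.841) − (10.814, -6.269) = (25.731, 15.110) km/h.
Bearing = atan2(25.73, 15.11) = 59.58° clockwise from north.

059.6°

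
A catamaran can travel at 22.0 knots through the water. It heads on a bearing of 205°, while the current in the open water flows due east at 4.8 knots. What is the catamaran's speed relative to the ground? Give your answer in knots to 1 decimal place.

Taking east as x and north as y: velocity relative to the water = (-9.298, -19.939) knots; the water relative to ground = (4.800, 0.000) knots.
Velocity relative to ground = (-9.298, -19.939) + (4.800, 0.000) = (-4.498, -19.939) knots.
Speed = |(-4.498, -19.939)| = 20.440 knots.

20.4 knots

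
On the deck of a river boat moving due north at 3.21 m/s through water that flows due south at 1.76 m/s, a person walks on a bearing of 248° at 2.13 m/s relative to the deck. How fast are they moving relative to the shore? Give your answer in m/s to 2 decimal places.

In east/north components (m/s): person relative to river boat = (-1.975, -0.798); river boat relative to water = (0.000, 3.210); water relative to ground = (0.000, -1.760).
Sum = (-1.975, 0.652) m/s.
Speed = |(-1.975, 0.652)| = 2.080 m/s.

2.08 m/s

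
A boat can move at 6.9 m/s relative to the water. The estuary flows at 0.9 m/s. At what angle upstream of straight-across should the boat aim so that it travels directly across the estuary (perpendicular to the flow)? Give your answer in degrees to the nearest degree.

To cancel the current, the upstream component of the boat's velocity must equal the flow: 6.9 sin θ = 0.9.
sin θ = 0.9 / 6.9 = 0.1304.
θ = arcsin(0.1304) = 7.495°.

7°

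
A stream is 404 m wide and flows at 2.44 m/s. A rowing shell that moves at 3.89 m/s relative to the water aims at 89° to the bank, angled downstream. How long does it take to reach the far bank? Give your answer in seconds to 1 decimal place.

The component of the rowing shell's velocity perpendicular to the bank is 3.89 × sin 89° = 3.889 m/s.
The flow acts along the bank and has no component across it.
Time = 404 / 3.889 = 103.872 s.

103.9 s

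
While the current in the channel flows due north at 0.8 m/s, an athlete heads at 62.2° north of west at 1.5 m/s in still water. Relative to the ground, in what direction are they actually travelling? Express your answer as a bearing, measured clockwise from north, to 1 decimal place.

Taking east as x and north as y: velocity relative to the water = (-0.700, 1.327) m/s; the water relative to ground = (0.000, 0.800) m/s.
Velocity relative to ground = (-0.700, 1.327) + (0.000, 0.800) = (-0.700, 2.127) m/s.
Bearing = atan2(-0.70, 2.13) = 341.79° clockwise from north.

341.8°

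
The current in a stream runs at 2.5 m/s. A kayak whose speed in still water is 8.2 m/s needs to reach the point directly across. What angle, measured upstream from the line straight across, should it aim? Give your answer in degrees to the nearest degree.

To cancel the current, the upstream component of the kayak's velocity must equal the flow: 8.2 sin θ = 2.5.
sin θ = 2.5 / 8.2 = 0.3049.
θ = arcsin(0.3049) = 17.751°.

18°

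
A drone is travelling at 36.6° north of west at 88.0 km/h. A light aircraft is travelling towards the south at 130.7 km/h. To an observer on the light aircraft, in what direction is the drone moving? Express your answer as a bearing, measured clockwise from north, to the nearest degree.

339°

Taking east as x and north as y: drone velocity = (-70.648, 52.468) km/h; light aircraft velocity = (0.000, -130.700) km/h.
Velocity of drone relative to light aircraft = (-70.648, 52.468) − (0.000, -130.700) = (-70.648, 183.168) km/h.
Bearing = atan2(-70.65, 183.17) = 338.91° clockwise from north.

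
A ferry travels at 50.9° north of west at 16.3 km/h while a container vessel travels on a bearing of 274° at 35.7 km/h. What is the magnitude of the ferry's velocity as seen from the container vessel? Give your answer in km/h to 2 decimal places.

27.29 km/h

Taking east as x and north as y: ferry velocity = (-10.280, 12.650) km/h; container vessel velocity = (-35.613, 2.490) km/h.
Velocity of ferry relative to container vessel = (-10.280, 12.650) − (-35.613, 2.490) = (25.333, 10.159) km/h.
Magnitude = |(25.333, 10.159)| = 27.294 km/h.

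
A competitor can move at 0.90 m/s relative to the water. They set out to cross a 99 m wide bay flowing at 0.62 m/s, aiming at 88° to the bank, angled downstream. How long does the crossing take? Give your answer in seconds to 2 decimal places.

110.07 s

The component of the competitor's velocity perpendicular to the bank is 0.90 × sin 88° = 0.899 m/s.
The current is parallel to the bank, so it does not affect the crossing time.
Time = 99 / 0.899 = 110.067 s.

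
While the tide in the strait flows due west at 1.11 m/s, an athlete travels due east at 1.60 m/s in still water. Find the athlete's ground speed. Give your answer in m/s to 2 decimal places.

0.49 m/s

Taking east as x and north as y: velocity relative to the water = (1.600, 0.000) m/s; the water relative to ground = (-1.110, 0.000) m/s.
Velocity relative to ground = (1.600, 0.000) + (-1.110, 0.000) = (0.490, 0.000) m/s.
Speed = |(0.490, 0.000)| = 0.490 m/s.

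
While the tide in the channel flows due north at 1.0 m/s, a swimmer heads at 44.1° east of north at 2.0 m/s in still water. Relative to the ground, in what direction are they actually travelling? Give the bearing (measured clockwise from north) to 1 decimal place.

Taking east as x and north as y: velocity relative to the water = (1.392, 1.436) m/s; the water relative to ground = (0.000, 1.000) m/s.
Velocity relative to ground = (1.392, 1.436) + (0.000, 1.000) = (1.392, 2.436) m/s.
Bearing = atan2(1.39, 2.44) = 29.74° clockwise from north.

029.7°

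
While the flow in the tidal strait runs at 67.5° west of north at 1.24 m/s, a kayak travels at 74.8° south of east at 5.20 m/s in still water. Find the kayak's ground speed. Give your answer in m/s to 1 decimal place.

4.5 m/s

Taking east as x and north as y: velocity relative to the water = (1.363, -5.018) m/s; the water relative to ground = (-1.146, 0.475) m/s.
Velocity relative to ground = (1.363, -5.018) + (-1.146, 0.475) = (0.218, -4.544) m/s.
Speed = |(0.218, -4.544)| = 4.549 m/s.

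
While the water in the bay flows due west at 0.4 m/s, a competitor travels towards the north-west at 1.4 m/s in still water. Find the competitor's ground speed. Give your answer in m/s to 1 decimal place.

1.7 m/s

Taking east as x and north as y: velocity relative to the water = (-0.990, 0.990) m/s; the water relative to ground = (-0.400, 0.000) m/s.
Velocity relative to ground = (-0.990, 0.990) + (-0.400, 0.000) = (-1.390, 0.990) m/s.
Speed = |(-1.390, 0.990)| = 1.706 m/s.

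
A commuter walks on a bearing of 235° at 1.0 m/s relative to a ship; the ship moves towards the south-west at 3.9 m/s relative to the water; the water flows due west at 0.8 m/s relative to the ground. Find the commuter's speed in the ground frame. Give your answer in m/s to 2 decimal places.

In east/north components (m/s): commuter relative to ship = (-0.819, -0.574); ship relative to water = (-2.758, -2.758); water relative to ground = (-0.800, 0.000).
Sum = (-4.377, -3.331) m/s.
Speed = |(-4.377, -3.331)| = 5.500 m/s.

5.50 m/s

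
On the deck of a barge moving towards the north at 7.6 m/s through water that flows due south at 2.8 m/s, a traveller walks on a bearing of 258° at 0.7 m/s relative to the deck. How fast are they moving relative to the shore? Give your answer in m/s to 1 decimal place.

4.7 m/s

In east/north components (m/s): traveller relative to barge = (-0.685, -0.146); barge relative to water = (0.000, 7.600); water relative to ground = (0.000, -2.800).
Sum = (-0.685, 4.654) m/s.
Speed = |(-0.685, 4.654)| = 4.705 m/s.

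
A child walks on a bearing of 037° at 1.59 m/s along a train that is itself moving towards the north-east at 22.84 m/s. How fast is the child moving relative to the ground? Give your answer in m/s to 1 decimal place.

24.4 m/s

Taking east as x and north as y: train velocity = (16.150, 16.150) m/s; child velocity relative to train = (0.957, 1.270) m/s.
Velocity relative to ground = (16.150, 16.150) + (0.957, 1.270) = (17.107, 17.420) m/s.
Speed = |(17.107, 17.420)| = 24.416 m/s.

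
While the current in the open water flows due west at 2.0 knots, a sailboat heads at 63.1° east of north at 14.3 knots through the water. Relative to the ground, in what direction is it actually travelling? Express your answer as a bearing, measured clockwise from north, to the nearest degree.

059°

Taking east as x and north as y: velocity relative to the water = (12.753, 6.470) knots; the water relative to ground = (-2.000, 0.000) knots.
Velocity relative to ground = (12.753, 6.470) + (-2.000, 0.000) = (10.753, 6.470) knots.
Bearing = atan2(10.75, 6.47) = 58.97° clockwise from north.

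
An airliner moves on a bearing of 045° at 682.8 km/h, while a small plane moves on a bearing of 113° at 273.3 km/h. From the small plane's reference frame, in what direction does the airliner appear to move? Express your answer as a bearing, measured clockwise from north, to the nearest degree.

021°

Taking east as x and north as y: airliner velocity = (482.813, 482.813) km/h; small plane velocity = (251.574, -106.787) km/h.
Velocity of airliner relative to small plane = (482.813, 482.813) − (251.574, -106.787) = (231.239, 589.599) km/h.
Bearing = atan2(231.24, 589.60) = 21.41° clockwise from north.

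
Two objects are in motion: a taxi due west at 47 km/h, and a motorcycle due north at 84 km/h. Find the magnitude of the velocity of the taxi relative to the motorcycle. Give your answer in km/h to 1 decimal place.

Taking east as x and north as y: taxi velocity = (-47.000, 0.000) km/h; motorcycle velocity = (0.000, 84.000) km/h.
Velocity of taxi relative to motorcycle = (-47.000, 0.000) − (0.000, 84.000) = (-47.000, -84.000) km/h.
Magnitude = |(-47.000, -84.000)| = 96.255 km/h.

96.3 km/h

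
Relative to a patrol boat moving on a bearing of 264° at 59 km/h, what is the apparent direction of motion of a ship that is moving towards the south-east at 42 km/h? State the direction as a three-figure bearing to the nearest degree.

Taking east as x and north as y: ship velocity = (29.698, -29.698) km/h; patrol boat velocity = (-58.677, -6.167) km/h.
Velocity of ship relative to patrol boat = (29.698, -29.698) − (-58.677, -6.167) = (88.375, -23.531) km/h.
Bearing = atan2(88.38, -23.53) = 104.91° clockwise from north.

105°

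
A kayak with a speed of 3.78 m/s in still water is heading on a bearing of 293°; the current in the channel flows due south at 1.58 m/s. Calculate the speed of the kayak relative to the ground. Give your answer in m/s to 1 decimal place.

Taking east as x and north as y: velocity relative to the water = (-3.480, 1.477) m/s; the water relative to ground = (0.000, -1.580) m/s.
Velocity relative to ground = (-3.480, 1.477) + (0.000, -1.580) = (-3.480, -0.103) m/s.
Speed = |(-3.480, -0.103)| = 3.481 m/s.

3.5 m/s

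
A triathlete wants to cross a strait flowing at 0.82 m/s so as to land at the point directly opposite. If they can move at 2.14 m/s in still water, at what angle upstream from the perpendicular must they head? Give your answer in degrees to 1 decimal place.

22.5°

To cancel the current, the upstream component of the triathlete's velocity must equal the flow: 2.14 sin θ = 0.82.
sin θ = 0.82 / 2.14 = 0.3832.
θ = arcsin(0.3832) = 22.531°.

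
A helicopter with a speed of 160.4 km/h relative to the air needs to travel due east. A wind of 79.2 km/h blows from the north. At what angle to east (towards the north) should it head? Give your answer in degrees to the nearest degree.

The wind pushes perpendicular to the desired track; the heading must have a component into the wind equal to 79.2 km/h: 160.4 sin θ = 79.2.
sin θ = 0.4938, so θ = 29.588°.

30°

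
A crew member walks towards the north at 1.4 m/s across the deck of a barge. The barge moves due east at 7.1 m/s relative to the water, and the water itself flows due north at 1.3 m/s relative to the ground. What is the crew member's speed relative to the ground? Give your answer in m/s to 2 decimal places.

7.60 m/s

In east/north components (m/s): crew member relative to barge = (0.000, 1.400); barge relative to water = (7.100, 0.000); water relative to ground = (0.000, 1.300).
Sum = (7.100, 2.700) m/s.
Speed = |(7.100, 2.700)| = 7.596 m/s.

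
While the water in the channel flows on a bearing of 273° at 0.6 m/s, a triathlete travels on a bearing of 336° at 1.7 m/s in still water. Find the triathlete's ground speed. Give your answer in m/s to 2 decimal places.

Taking east as x and north as y: velocity relative to the water = (-0.691, 1.553) m/s; the water relative to ground = (-0.599, 0.031) m/s.
Velocity relative to ground = (-0.691, 1.553) + (-0.599, 0.031) = (-1.291, 1.584) m/s.
Speed = |(-1.291, 1.584)| = 2.044 m/s.

2.04 m/s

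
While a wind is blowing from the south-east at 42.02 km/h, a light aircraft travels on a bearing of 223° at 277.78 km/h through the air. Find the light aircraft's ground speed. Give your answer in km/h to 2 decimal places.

Taking east as x and north as y: velocity relative to the air = (-189.446, -203.155) km/h; the air relative to ground = (-29.713, 29.713) km/h.
Velocity relative to ground = (-189.446, -203.155) + (-29.713, 29.713) = (-219.158, -173.443) km/h.
Speed = |(-219.158, -173.443)| = 279.486 km/h.

279.49 km/h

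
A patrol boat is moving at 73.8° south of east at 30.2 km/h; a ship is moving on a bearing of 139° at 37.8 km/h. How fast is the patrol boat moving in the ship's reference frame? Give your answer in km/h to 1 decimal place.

16.4 km/h

Taking east as x and north as y: patrol boat velocity = (8.426, -29.001) km/h; ship velocity = (24.799, -28.528) km/h.
Velocity of patrol boat relative to ship = (8.426, -29.001) − (24.799, -28.528) = (-16.373, -0.473) km/h.
Magnitude = |(-16.373, -0.473)| = 16.380 km/h.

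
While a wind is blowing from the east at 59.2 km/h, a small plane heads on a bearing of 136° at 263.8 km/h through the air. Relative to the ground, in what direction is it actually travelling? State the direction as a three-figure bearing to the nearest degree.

Taking east as x and north as y: velocity relative to the air = (183.251, -189.762) km/h; the air relative to ground = (-59.200, 0.000) km/h.
Velocity relative to ground = (183.251, -189.762) + (-59.200, 0.000) = (124.051, -189.762) km/h.
Bearing = atan2(124.05, -189.76) = 146.83° clockwise from north.

147°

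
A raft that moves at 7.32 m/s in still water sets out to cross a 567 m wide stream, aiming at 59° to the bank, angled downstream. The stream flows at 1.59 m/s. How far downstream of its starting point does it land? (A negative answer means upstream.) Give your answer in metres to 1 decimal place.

484.4 m

Perpendicular speed = 6.274 m/s; crossing time = 567 / 6.274 = 90.366 s.
Net downstream speed = 5.360 m/s.
Drift = 5.360 × 90.366 = 484.370 m (downstream).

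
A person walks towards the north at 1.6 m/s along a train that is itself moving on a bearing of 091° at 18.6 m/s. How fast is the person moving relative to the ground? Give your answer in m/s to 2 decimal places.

18.64 m/s

Taking east as x and north as y: train velocity = (18.597, -0.325) m/s; person velocity relative to train = (0.000, 1.600) m/s.
Velocity relative to ground = (18.597, -0.325) + (0.000, 1.600) = (18.597, 1.275) m/s.
Speed = |(18.597, 1.275)| = 18.641 m/s.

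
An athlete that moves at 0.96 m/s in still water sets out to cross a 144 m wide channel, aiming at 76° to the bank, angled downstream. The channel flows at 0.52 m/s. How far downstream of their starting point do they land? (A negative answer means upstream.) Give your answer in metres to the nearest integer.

Perpendicular speed = 0.931 m/s; crossing time = 144 / 0.931 = 154.592 s.
Net downstream speed = 0.752 m/s.
Drift = 0.752 × 154.592 = 116.291 m (downstream).

116 m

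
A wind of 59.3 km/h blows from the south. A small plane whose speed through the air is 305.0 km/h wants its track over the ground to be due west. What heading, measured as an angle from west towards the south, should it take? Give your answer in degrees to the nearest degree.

11°

The wind pushes perpendicular to the desired track; the heading must have a component into the wind equal to 59.3 km/h: 305.0 sin θ = 59.3.
sin θ = 0.1944, so θ = 11.211°.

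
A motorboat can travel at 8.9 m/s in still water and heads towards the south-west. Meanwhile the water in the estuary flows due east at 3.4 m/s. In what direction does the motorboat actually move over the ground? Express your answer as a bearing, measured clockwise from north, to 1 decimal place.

204.7°

Taking east as x and north as y: velocity relative to the water = (-6.293, -6.293) m/s; the water relative to ground = (3.400, 0.000) m/s.
Velocity relative to ground = (-6.293, -6.293) + (3.400, 0.000) = (-2.893, -6.293) m/s.
Bearing = atan2(-2.89, -6.29) = 204.69° clockwise from north.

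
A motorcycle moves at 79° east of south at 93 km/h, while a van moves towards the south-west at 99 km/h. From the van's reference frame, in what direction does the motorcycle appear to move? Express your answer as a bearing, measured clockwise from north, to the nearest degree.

072°

Taking east as x and north as y: motorcycle velocity = (91.291, -17.745) km/h; van velocity = (-70.004, -70.004) km/h.
Velocity of motorcycle relative to van = (91.291, -17.745) − (-70.004, -70.004) = (161.295, 52.258) km/h.
Bearing = atan2(161.29, 52.26) = 72.05° clockwise from north.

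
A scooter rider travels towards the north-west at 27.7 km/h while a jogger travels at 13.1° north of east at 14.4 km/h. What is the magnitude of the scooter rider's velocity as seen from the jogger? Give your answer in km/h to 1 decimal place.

Taking east as x and north as y: scooter rider velocity = (-19.587, 19.587) km/h; jogger velocity = (14.025, 3.264) km/h.
Velocity of scooter rider relative to jogger = (-19.587, 19.587) − (14.025, 3.264) = (-33.612, 16.323) km/h.
Magnitude = |(-33.612, 16.323)| = 37.366 km/h.

37.4 km/h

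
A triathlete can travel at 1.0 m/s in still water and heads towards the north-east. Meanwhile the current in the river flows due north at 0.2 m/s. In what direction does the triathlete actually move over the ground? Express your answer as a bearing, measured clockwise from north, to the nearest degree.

Taking east as x and north as y: velocity relative to the water = (0.707, 0.707) m/s; the water relative to ground = (0.000, 0.200) m/s.
Velocity relative to ground = (0.707, 0.707) + (0.000, 0.200) = (0.707, 0.907) m/s.
Bearing = atan2(0.71, 0.91) = 37.94° clockwise from north.

038°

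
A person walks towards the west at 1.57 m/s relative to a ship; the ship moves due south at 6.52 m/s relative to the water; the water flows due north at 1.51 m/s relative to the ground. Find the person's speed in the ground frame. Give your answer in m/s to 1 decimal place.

5.3 m/s

In east/north components (m/s): person relative to ship = (-1.570, 0.000); ship relative to water = (0.000, -6.520); water relative to ground = (0.000, 1.510).
Sum = (-1.570, -5.010) m/s.
Speed = |(-1.570, -5.010)| = 5.250 m/s.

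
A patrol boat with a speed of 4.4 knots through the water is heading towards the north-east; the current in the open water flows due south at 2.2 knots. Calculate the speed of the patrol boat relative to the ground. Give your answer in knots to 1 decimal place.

3.2 knots

Taking east as x and north as y: velocity relative to the water = (3.111, 3.111) knots; the water relative to ground = (0.000, -2.200) knots.
Velocity relative to ground = (3.111, 3.111) + (0.000, -2.200) = (3.111, 0.911) knots.
Speed = |(3.111, 0.911)| = 3.242 knots.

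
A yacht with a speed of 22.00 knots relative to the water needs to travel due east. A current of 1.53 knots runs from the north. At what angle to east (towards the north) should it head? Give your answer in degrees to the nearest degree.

4°

The current pushes perpendicular to the desired track; the heading must have a component into the current equal to 1.53 knots: 22.00 sin θ = 1.53.
sin θ = 0.0695, so θ = 3.988°.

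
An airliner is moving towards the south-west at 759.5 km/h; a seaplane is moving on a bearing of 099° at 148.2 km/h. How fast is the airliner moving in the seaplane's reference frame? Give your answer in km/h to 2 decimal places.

Taking east as x and north as y: airliner velocity = (-537.048, -537.048) km/h; seaplane velocity = (146.375, -23.184) km/h.
Velocity of airliner relative to seaplane = (-537.048, -537.048) − (146.375, -23.184) = (-683.423, -513.864) km/h.
Magnitude = |(-683.423, -513.864)| = 855.057 km/h.

855.06 km/h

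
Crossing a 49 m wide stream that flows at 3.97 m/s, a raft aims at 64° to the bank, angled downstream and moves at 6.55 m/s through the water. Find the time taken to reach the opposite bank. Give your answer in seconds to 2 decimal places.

The component of the raft's velocity perpendicular to the bank is 6.55 × sin 64° = 5.887 m/s.
Only the cross-stream component determines the crossing time; the current contributes nothing perpendicular to the bank.
Time = 49 / 5.887 = 8.323 s.

8.32 s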